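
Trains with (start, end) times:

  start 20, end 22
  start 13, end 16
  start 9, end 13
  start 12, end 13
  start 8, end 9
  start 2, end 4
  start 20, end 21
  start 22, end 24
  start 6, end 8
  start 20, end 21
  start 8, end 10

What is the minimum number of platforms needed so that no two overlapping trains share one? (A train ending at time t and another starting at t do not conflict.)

3

starts: [2, 6, 8, 8, 9, 12, 13, 20, 20, 20, 22]
ends:   [4, 8, 9, 10, 13, 13, 16, 21, 21, 22, 24]
s2→1 e4→0 s6→1 e8→0 s8→1 s8→2 e9→1 s9→2 e10→1 s12→2 e13→1 e13→0 s13→1 e16→0 s20→1 s20→2 s20→3  — peak 3.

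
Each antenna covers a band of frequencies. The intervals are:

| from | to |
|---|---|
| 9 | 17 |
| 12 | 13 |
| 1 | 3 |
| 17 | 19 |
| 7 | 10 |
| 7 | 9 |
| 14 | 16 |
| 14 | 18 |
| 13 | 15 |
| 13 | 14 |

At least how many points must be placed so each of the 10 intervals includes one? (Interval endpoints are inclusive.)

5

By right end: [1,3]  [7,9]  [7,10]  [12,13]  [13,14]  [13,15]  [14,16]  [9,17]  [14,18]  [17,19]
[1,3] uncovered → point at 3; [7,9] uncovered → point at 9; [12,13] uncovered → point at 13; [14,16] uncovered → point at 16; [17,19] uncovered → point at 19.
Points: 3, 9, 13, 16, 19 (5 total).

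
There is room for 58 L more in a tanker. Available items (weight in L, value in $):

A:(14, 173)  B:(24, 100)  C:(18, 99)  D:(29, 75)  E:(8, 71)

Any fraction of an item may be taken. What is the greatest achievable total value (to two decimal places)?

Order: A (173/14=12.36) > E (71/8=8.88) > C (99/18=5.50) > B (100/24=4.17) > D (75/29=2.59)
Fill: take A (14 @ 173) → take E (8 @ 71) → take C (18 @ 99) → take 18/24 of B → 75.00; 58/58 used.
Total value = 418.00

418.00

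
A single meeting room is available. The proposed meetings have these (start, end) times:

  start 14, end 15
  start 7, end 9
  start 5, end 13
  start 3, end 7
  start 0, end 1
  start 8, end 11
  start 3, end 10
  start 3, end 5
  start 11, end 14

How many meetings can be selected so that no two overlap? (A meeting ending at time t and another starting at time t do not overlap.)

5

Sorted by end: (0,1)  (3,5)  (3,7)  (7,9)  (3,10)  (8,11)  (5,13)  (11,14)  (14,15)
take (0,1); take (3,5); skip (3,7); take (7,9); skip (5,13); take (11,14); take (14,15).
Selected 5 meetings.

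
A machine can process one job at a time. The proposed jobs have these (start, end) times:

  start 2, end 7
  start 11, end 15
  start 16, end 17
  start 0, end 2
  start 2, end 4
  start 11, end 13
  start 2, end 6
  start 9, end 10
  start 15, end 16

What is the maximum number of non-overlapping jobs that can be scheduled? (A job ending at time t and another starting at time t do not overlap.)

Greedy by earliest finish: after sorting by end time, pick each interval compatible with the last pick.
By end time: (0,2), (2,4), (2,6), (2,7), (9,10), (11,13), (11,15), (15,16), (16,17).
Pick (0,2); next start ≥ 2 → (2,4); next start ≥ 4 → (9,10); next start ≥ 10 → (11,13); next start ≥ 13 → (15,16); next start ≥ 16 → (16,17).
Selected 6 jobs.

6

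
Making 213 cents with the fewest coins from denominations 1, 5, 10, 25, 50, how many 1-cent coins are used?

Greedy: take as many of the largest coin as possible, then repeat with the remainder.
213 − 4×50→13 − 1×10→3 − 3×1→0
Count of 1: 3

3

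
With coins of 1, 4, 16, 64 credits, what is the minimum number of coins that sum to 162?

Use the largest denomination that fits, subtract, and repeat.
162 = 2×64 + 2×16 + 2×1
Total coins = 2 + 2 + 2 = 6

6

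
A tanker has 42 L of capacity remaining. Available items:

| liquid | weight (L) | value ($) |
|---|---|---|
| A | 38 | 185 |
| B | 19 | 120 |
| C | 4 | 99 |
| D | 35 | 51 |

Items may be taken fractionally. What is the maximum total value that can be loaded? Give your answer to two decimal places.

311.50

Sort by value per unit weight and fill in that order.
Order: C (99/4=24.75) > B (120/19=6.32) > A (185/38=4.87) > D (51/35=1.46)
Fill: take C (4 @ 99) → take B (19 @ 120) → take 19/38 of A → 92.50; 42/42 used.
Total value = 311.50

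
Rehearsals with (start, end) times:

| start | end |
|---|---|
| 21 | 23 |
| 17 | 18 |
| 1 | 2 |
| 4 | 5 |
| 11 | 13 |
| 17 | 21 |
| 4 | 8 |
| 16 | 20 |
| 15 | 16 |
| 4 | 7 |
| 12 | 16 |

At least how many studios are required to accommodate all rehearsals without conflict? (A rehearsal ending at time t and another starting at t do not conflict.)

3

Events (time:±→running): 1:+→1 2:-→0 4:+→1 4:+→2 4:+→3 … peak 3.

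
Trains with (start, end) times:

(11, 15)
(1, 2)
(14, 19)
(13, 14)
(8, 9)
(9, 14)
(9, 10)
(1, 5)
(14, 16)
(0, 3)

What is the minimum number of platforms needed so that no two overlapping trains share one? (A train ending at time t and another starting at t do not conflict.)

The answer is the maximum number of intervals overlapping at any instant.
starts: [0, 1, 1, 8, 9, 9, 11, 13, 14, 14]
ends:   [2, 3, 5, 9, 10, 14, 14, 15, 16, 19]
s0→1 s1→2 s1→3  — peak 3.

3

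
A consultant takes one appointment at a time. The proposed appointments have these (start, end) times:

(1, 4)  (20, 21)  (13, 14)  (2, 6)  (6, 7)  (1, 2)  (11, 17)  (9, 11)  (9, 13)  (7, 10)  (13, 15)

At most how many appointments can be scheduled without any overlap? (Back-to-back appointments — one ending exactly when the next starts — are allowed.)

By end time: (1,2), (1,4), (2,6), (6,7), (7,10), (9,11), (9,13), (13,14), (13,15), (11,17), (20,21).
Pick (1,2); next start ≥ 2 → (2,6); next start ≥ 6 → (6,7); next start ≥ 7 → (7,10); next start ≥ 10 → (13,14); next start ≥ 14 → (20,21).
Selected 6 appointments.

6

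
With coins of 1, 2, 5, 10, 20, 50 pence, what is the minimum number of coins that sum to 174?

6

174 = 3×50 + 1×20 + 2×2
Total coins = 3 + 1 + 2 = 6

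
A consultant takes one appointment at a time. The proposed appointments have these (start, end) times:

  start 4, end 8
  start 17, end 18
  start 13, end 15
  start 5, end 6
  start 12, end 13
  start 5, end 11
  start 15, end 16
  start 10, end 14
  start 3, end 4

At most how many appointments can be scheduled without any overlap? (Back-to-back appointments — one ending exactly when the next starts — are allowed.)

Sort by end time and greedily take each interval whose start is ≥ the last chosen end.
By end time: (3,4), (5,6), (4,8), (5,11), (12,13), (10,14), (13,15), (15,16), (17,18).
Pick (3,4); next start ≥ 4 → (5,6); next start ≥ 6 → (12,13); next start ≥ 13 → (13,15); next start ≥ 15 → (15,16); next start ≥ 16 → (17,18).
Selected 6 appointments.

6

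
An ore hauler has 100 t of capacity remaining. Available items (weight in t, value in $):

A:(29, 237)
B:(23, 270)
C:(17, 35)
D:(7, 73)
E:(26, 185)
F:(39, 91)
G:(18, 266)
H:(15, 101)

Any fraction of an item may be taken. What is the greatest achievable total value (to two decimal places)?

Sort by value per unit weight and fill in that order.
Order: G (266/18=14.78) > B (270/23=11.74) > D (73/7=10.43) > A (237/29=8.17) > E (185/26=7.12) > H (101/15=6.73) > F (91/39=2.33) > C (35/17=2.06)
Fill: take G (18 @ 266) → take B (23 @ 270) → take D (7 @ 73) → take A (29 @ 237) → take 23/26 of E → 163.65; 100/100 used.
Total value = 1009.65

1009.65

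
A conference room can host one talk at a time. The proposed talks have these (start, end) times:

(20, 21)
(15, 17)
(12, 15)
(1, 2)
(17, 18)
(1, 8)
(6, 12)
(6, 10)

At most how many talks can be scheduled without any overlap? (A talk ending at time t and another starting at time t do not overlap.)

By end time: (1,2), (1,8), (6,10), (6,12), (12,15), (15,17), (17,18), (20,21).
Pick (1,2); next start ≥ 2 → (6,10); next start ≥ 10 → (12,15); next start ≥ 15 → (15,17); next start ≥ 17 → (17,18); next start ≥ 18 → (20,21).
Selected 6 talks.

6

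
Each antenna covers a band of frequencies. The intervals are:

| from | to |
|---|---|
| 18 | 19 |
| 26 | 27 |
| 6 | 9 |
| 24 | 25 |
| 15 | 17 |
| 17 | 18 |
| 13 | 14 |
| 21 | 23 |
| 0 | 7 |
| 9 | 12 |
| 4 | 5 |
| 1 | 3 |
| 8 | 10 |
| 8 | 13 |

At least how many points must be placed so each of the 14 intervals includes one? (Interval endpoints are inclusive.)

By right end: [1,3]  [4,5]  [0,7]  [6,9]  [8,10]  [9,12]  [8,13]  [13,14]  [15,17]  [17,18]  [18,19]  [21,23]  [24,25]  [26,27]
[1,3] uncovered → point at 3; [4,5] uncovered → point at 5; [6,9] uncovered → point at 9; [13,14] uncovered → point at 14; [15,17] uncovered → point at 17; [18,19] uncovered → point at 19; [21,23] uncovered → point at 23; [24,25] uncovered → point at 25; [26,27] uncovered → point at 27.
Points: 3, 5, 9, 14, 17, 19, 23, 25, 27 (9 total).

9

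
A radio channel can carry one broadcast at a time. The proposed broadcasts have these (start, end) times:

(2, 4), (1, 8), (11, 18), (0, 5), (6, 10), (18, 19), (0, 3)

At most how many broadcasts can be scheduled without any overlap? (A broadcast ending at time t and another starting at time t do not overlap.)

4

Sort by end time and greedily take each interval whose start is ≥ the last chosen end.
By end time: (0,3), (2,4), (0,5), (1,8), (6,10), (11,18), (18,19).
Pick (0,3); next start ≥ 3 → (6,10); next start ≥ 10 → (11,18); next start ≥ 18 → (18,19).
Selected 4 broadcasts.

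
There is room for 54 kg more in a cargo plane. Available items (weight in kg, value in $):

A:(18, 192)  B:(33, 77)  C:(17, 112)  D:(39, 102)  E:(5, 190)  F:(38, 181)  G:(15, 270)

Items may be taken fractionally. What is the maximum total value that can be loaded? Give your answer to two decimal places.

Sort by value per unit weight and fill in that order.
Order: E (190/5=38.00) > G (270/15=18.00) > A (192/18=10.67) > C (112/17=6.59) > F (181/38=4.76) > D (102/39=2.62) > B (77/33=2.33)
Fill: take E (5 @ 190) → take G (15 @ 270) → take A (18 @ 192) → take 16/17 of C → 105.41; 54/54 used.
Total value = 757.41

757.41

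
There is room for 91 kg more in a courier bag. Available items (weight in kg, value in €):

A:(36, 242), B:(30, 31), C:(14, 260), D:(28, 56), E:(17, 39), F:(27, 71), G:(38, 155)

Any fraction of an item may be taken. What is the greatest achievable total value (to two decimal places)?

664.89

Order: C (260/14=18.57) > A (242/36=6.72) > G (155/38=4.08) > F (71/27=2.63) > E (39/17=2.29) > D (56/28=2.00) > B (31/30=1.03)
Fill: take C (14 @ 260) → take A (36 @ 242) → take G (38 @ 155) → take 3/27 of F → 7.89; 91/91 used.
Total value = 664.89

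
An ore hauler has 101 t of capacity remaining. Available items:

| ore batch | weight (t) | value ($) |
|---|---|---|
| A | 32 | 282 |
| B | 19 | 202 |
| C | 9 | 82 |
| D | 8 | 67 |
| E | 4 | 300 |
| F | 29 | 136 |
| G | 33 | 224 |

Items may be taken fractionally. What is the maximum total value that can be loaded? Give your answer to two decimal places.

Ratios (sorted): E 75.00, B 10.63, C 9.11, A 8.81, D 8.38, G 6.79, F 4.69
take E (4 @ 300); take B (19 @ 202); take C (9 @ 82); take A (32 @ 282); take D (8 @ 67); take 29/33 of G → 196.85. Capacity used 101/101.
Total value = 1129.85

1129.85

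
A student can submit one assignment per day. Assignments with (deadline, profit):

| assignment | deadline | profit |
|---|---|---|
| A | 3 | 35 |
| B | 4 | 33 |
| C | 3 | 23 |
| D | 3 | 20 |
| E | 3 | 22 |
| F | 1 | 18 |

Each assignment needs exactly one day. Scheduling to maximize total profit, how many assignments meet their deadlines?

4

Sort by profit descending; place each in the latest free slot ≤ its deadline.
Profit order: A=35 B=33 C=23 E=22 D=20 F=18
Assign: A→slot 3, B→slot 4, C→slot 2, E→slot 1, D skipped, F skipped.
Slots: [1:E] [2:C] [3:A] [4:B]
4 of 6 scheduled.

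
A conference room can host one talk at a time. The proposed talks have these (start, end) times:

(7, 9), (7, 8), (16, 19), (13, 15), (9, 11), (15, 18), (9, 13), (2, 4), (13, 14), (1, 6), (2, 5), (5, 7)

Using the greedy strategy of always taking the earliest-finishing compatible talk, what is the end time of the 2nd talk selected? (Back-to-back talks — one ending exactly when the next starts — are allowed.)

7

By end time: (2,4), (2,5), (1,6), (5,7), (7,8), (7,9), (9,11), (9,13), (13,14), (13,15), (15,18), (16,19).
Pick (2,4); next start ≥ 4 → (5,7); next start ≥ 7 → (7,8); next start ≥ 8 → (9,11); next start ≥ 11 → (13,14); next start ≥ 14 → (15,18).
Selected: (2,4) (5,7) (7,8) (9,11) (13,14) (15,18)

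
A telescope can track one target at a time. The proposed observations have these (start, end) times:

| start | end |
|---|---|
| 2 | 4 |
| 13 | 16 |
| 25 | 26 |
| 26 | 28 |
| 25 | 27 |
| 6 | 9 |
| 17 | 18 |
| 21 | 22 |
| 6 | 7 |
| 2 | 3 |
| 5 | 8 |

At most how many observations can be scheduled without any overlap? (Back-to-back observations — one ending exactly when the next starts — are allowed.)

Order by finish time; keep every interval that doesn't clash with the previous kept one.
By end time: (2,3), (2,4), (6,7), (5,8), (6,9), (13,16), (17,18), (21,22), (25,26), (25,27), (26,28).
Pick (2,3); next start ≥ 3 → (6,7); next start ≥ 7 → (13,16); next start ≥ 16 → (17,18); next start ≥ 18 → (21,22); next start ≥ 22 → (25,26); next start ≥ 26 → (26,28).
Selected 7 observations.

7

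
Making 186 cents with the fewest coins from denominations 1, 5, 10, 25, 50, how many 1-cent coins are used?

Greedy: take as many of the largest coin as possible, then repeat with the remainder.
186 = 3×50 + 1×25 + 1×10 + 1×1
Count of 1: 1

1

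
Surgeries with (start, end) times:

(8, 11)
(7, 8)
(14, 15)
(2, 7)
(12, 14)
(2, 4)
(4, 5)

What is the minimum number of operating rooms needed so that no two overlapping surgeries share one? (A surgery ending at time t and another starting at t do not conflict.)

2

The answer is the maximum number of intervals overlapping at any instant.
starts: [2, 2, 4, 7, 8, 12, 14]
ends:   [4, 5, 7, 8, 11, 14, 15]
s2→1 s2→2  — peak 2.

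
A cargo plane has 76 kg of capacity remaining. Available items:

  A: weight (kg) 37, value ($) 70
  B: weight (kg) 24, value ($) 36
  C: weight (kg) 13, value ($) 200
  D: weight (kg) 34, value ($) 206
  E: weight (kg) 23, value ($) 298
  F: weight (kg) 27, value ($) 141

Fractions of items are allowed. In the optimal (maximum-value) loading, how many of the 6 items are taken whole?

Ratios (sorted): C 15.38, E 12.96, D 6.06, F 5.22, A 1.89, B 1.50
take C (13 @ 200); take E (23 @ 298); take D (34 @ 206); take 6/27 of F → 31.33. Capacity used 76/76.
3 item(s) taken whole; one partial (take 6/27 of F).

3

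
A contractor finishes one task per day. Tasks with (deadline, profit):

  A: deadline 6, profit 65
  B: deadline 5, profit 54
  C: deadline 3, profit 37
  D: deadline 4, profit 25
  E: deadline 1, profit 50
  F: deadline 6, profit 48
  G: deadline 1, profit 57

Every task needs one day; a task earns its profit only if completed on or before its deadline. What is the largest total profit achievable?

Profit order: A=65 G=57 B=54 E=50 F=48 C=37 D=25
Assign: A→slot 6, G→slot 1, B→slot 5, E skipped, F→slot 4, C→slot 3, D→slot 2.
Slots: [1:G] [2:D] [3:C] [4:F] [5:B] [6:A]
Profit = 57 + 25 + 37 + 48 + 54 + 65 = 286

286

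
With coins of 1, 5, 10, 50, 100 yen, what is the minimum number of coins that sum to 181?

6

181 − 1×100→81 − 1×50→31 − 3×10→1 − 1×1→0
Total coins = 1 + 1 + 3 + 1 = 6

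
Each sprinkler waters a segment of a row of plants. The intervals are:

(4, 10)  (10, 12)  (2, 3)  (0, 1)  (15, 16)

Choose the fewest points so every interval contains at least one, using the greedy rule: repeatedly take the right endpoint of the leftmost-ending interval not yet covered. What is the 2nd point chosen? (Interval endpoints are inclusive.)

Sort by right endpoint; whenever an interval is uncovered, place a point at its right end.
Sorted: [0,1] [2,3] [4,10] [10,12] [15,16]
{[0,1]} hit by 1; {[2,3]} hit by 3; {[4,10],[10,12]} hit by 10; {[15,16]} hit by 16.
Points: 1, 3, 10, 16 (4 total).

3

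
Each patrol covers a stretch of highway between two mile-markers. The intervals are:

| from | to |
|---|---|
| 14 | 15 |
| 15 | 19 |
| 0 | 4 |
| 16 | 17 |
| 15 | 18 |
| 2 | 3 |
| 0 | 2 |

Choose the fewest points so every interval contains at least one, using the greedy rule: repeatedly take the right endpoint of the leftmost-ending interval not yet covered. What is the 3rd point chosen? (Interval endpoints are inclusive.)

17

Sort by right endpoint; whenever an interval is uncovered, place a point at its right end.
By right end: [0,2]  [2,3]  [0,4]  [14,15]  [16,17]  [15,18]  [15,19]
[0,2] uncovered → point at 2; [14,15] uncovered → point at 15; [16,17] uncovered → point at 17.
Points: 2, 15, 17 (3 total).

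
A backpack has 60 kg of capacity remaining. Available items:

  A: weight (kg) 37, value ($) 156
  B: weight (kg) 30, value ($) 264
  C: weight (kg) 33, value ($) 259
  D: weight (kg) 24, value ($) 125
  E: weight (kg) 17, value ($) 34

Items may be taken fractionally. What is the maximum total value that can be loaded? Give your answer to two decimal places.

Greedy by value/weight ratio, highest first.
Order: B (264/30=8.80) > C (259/33=7.85) > D (125/24=5.21) > A (156/37=4.22) > E (34/17=2.00)
Fill: take B (30 @ 264) → take 30/33 of C → 235.45; 60/60 used.
Total value = 499.45

499.45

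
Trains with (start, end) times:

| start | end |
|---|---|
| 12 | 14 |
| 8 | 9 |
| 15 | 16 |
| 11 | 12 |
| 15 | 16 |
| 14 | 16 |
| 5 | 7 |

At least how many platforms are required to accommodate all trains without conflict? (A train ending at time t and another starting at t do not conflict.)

The answer is the maximum number of intervals overlapping at any instant.
Events (time:±→running): 5:+→1 7:-→0 8:+→1 9:-→0 11:+→1 12:-→0 12:+→1 14:-→0 14:+→1 15:+→2 15:+→3 … peak 3.

3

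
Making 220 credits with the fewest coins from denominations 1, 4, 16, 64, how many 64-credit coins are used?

220 = 3×64 + 1×16 + 3×4
Count of 64: 3

3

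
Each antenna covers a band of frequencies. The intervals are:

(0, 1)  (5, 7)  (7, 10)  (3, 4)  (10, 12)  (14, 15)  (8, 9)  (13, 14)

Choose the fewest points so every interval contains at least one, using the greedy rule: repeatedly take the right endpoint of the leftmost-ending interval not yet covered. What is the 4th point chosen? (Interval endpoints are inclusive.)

9

Process intervals by earliest right end; each time one isn't hit yet, stab at its right endpoint.
By right end: [0,1]  [3,4]  [5,7]  [8,9]  [7,10]  [10,12]  [13,14]  [14,15]
[0,1] uncovered → point at 1; [3,4] uncovered → point at 4; [5,7] uncovered → point at 7; [8,9] uncovered → point at 9; [10,12] uncovered → point at 12; [13,14] uncovered → point at 14.
Points: 1, 4, 7, 9, 12, 14 (6 total).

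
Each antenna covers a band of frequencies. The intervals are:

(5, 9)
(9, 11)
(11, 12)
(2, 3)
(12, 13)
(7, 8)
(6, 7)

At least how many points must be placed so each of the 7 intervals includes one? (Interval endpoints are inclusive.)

Sorted: [2,3] [6,7] [7,8] [5,9] [9,11] [11,12] [12,13]
{[2,3]} hit by 3; {[6,7],[7,8],[5,9]} hit by 7; {[9,11],[11,12]} hit by 11; {[12,13]} hit by 13.
Points: 3, 7, 11, 13 (4 total).

4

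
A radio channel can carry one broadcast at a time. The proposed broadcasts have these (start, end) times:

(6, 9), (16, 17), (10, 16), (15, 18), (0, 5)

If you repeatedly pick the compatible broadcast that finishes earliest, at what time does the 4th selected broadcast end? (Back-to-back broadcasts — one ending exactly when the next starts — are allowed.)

By end time: (0,5), (6,9), (10,16), (16,17), (15,18).
Pick (0,5); next start ≥ 5 → (6,9); next start ≥ 9 → (10,16); next start ≥ 16 → (16,17).
Selected: (0,5) (6,9) (10,16) (16,17)

17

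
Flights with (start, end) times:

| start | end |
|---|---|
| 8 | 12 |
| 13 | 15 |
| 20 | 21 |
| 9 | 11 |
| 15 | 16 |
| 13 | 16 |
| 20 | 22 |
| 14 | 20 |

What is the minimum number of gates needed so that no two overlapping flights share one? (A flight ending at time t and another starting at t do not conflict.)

3

Count concurrent intervals with a sweep; the peak is the room count.
Events (time:±→running): 8:+→1 9:+→2 11:-→1 12:-→0 13:+→1 13:+→2 14:+→3 … peak 3.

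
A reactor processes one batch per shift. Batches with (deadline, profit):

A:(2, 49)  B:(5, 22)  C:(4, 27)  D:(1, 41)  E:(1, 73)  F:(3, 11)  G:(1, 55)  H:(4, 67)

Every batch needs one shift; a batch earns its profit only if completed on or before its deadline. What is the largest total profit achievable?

Sort by profit descending; place each in the latest free slot ≤ its deadline.
By profit: E(d1,73), H(d4,67), G(d1,55), A(d2,49), D(d1,41), C(d4,27), B(d5,22), F(d3,11)
E→slot 1; H→slot 4; G skipped; A→slot 2; D skipped; C→slot 3; B→slot 5; F skipped.
Profit = 73 + 49 + 27 + 67 + 22 = 238

238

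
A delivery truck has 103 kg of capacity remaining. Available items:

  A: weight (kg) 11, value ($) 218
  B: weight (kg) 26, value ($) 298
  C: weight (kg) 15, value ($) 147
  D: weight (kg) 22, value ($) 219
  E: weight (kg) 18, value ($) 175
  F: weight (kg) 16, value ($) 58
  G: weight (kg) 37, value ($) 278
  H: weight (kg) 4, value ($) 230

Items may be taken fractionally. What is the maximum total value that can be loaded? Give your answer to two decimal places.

Greedy by value/weight ratio, highest first.
Order: H (230/4=57.50) > A (218/11=19.82) > B (298/26=11.46) > D (219/22=9.95) > C (147/15=9.80) > E (175/18=9.72) > G (278/37=7.51) > F (58/16=3.62)
Fill: take H (4 @ 230) → take A (11 @ 218) → take B (26 @ 298) → take D (22 @ 219) → take C (15 @ 147) → take E (18 @ 175) → take 7/37 of G → 52.59; 103/103 used.
Total value = 1339.59

1339.59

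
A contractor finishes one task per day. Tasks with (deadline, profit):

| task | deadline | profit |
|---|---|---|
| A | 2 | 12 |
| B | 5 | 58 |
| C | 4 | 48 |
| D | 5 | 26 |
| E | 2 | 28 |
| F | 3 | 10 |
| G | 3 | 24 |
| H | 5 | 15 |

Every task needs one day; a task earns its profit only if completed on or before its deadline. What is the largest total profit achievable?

184

By profit: B(d5,58), C(d4,48), E(d2,28), D(d5,26), G(d3,24), H(d5,15), A(d2,12), F(d3,10)
B→slot 5; C→slot 4; E→slot 2; D→slot 3; G→slot 1; H skipped; A skipped; F skipped.
Profit = 24 + 28 + 26 + 48 + 58 = 184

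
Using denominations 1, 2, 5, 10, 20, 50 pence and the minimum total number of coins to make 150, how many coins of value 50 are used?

3

Greedy: take as many of the largest coin as possible, then repeat with the remainder.
150 = 3×50
Count of 50: 3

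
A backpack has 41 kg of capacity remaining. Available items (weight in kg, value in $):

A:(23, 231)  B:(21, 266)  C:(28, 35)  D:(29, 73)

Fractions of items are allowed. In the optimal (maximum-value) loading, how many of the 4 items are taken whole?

Sort by value per unit weight and fill in that order.
Ratios (sorted): B 12.67, A 10.04, D 2.52, C 1.25
take B (21 @ 266); take 20/23 of A → 200.87. Capacity used 41/41.
1 item(s) taken whole; one partial (take 20/23 of A).

1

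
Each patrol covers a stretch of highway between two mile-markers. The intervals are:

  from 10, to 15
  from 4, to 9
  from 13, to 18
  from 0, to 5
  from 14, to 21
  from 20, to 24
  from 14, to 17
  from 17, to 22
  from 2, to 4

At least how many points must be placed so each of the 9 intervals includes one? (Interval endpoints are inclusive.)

Process intervals by earliest right end; each time one isn't hit yet, stab at its right endpoint.
Sorted: [2,4] [0,5] [4,9] [10,15] [14,17] [13,18] [14,21] [17,22] [20,24]
{[2,4],[0,5],[4,9]} hit by 4; {[10,15],[14,17],[13,18],[14,21]} hit by 15; {[17,22],[20,24]} hit by 22.
Points: 4, 15, 22 (3 total).

3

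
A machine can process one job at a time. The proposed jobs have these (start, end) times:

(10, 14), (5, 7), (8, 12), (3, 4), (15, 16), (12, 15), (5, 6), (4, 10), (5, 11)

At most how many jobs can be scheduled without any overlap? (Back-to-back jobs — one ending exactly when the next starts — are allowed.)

5

By end time: (3,4), (5,6), (5,7), (4,10), (5,11), (8,12), (10,14), (12,15), (15,16).
Pick (3,4); next start ≥ 4 → (5,6); next start ≥ 6 → (8,12); next start ≥ 12 → (12,15); next start ≥ 15 → (15,16).
Selected 5 jobs.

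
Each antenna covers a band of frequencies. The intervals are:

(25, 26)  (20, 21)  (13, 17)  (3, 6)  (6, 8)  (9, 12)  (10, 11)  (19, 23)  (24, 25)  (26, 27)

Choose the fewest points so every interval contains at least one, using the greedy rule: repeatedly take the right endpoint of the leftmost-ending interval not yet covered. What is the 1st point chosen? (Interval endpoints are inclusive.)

6

Sorted: [3,6] [6,8] [10,11] [9,12] [13,17] [20,21] [19,23] [24,25] [25,26] [26,27]
{[3,6],[6,8]} hit by 6; {[10,11],[9,12]} hit by 11; {[13,17]} hit by 17; {[20,21],[19,23]} hit by 21; {[24,25],[25,26]} hit by 25; {[26,27]} hit by 27.
Points: 6, 11, 17, 21, 25, 27 (6 total).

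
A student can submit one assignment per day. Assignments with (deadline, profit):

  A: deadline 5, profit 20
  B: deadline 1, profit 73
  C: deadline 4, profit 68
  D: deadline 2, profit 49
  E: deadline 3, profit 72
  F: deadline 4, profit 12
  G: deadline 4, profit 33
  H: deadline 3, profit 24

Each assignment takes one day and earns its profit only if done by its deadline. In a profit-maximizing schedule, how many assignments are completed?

5

Take jobs in profit order; each goes to the latest open slot no later than its deadline.
Profit order: B=73 E=72 C=68 D=49 G=33 H=24 A=20 F=12
Assign: B→slot 1, E→slot 3, C→slot 4, D→slot 2, G skipped, H skipped, A→slot 5, F skipped.
Slots: [1:B] [2:D] [3:E] [4:C] [5:A]
5 of 8 scheduled.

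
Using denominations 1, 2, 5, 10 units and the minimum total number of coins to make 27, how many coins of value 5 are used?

1

27 − 2×10→7 − 1×5→2 − 1×2→0
Count of 5: 1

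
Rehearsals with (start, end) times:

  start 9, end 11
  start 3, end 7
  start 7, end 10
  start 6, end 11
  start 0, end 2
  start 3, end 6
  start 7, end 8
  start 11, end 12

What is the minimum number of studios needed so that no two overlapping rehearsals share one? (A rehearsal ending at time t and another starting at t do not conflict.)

3

The answer is the maximum number of intervals overlapping at any instant.
starts: [0, 3, 3, 6, 7, 7, 9, 11]
ends:   [2, 6, 7, 8, 10, 11, 11, 12]
s0→1 e2→0 s3→1 s3→2 e6→1 s6→2 e7→1 s7→2 s7→3  — peak 3.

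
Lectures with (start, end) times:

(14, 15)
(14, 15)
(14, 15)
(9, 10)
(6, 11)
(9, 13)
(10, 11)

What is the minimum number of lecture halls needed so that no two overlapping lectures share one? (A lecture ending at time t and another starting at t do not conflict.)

Count concurrent intervals with a sweep; the peak is the room count.
starts: [6, 9, 9, 10, 14, 14, 14]
ends:   [10, 11, 11, 13, 15, 15, 15]
s6→1 s9→2 s9→3  — peak 3.

3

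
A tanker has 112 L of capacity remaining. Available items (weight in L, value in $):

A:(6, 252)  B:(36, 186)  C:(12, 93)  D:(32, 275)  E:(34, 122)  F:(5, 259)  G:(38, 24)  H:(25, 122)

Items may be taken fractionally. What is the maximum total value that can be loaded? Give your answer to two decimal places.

1167.48

Ratios (sorted): F 51.80, A 42.00, D 8.59, C 7.75, B 5.17, H 4.88, E 3.59, G 0.63
take F (5 @ 259); take A (6 @ 252); take D (32 @ 275); take C (12 @ 93); take B (36 @ 186); take 21/25 of H → 102.48. Capacity used 112/112.
Total value = 1167.48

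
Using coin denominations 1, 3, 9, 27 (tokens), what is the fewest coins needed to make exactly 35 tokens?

35 − 1×27→8 − 2×3→2 − 2×1→0
Total coins = 1 + 2 + 2 = 5

5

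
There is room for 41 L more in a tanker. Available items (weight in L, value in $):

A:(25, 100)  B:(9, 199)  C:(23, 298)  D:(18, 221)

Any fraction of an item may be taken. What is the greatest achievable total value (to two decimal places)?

607.50

Ratios (sorted): B 22.11, C 12.96, D 12.28, A 4.00
take B (9 @ 199); take C (23 @ 298); take 9/18 of D → 110.50. Capacity used 41/41.
Total value = 607.50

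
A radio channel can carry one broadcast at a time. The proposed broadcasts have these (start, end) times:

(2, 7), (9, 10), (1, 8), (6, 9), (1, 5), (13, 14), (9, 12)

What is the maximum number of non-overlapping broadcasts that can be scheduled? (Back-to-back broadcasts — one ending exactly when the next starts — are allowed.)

Sort by end time and greedily take each interval whose start is ≥ the last chosen end.
Sorted by end: (1,5)  (2,7)  (1,8)  (6,9)  (9,10)  (9,12)  (13,14)
take (1,5); skip (2,7); take (6,9); take (9,10); take (13,14).
Selected 4 broadcasts.

4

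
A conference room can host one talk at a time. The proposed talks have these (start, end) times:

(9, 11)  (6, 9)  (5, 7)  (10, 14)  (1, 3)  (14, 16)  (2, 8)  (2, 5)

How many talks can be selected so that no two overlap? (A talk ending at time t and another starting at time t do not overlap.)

4

Greedy by earliest finish: after sorting by end time, pick each interval compatible with the last pick.
By end time: (1,3), (2,5), (5,7), (2,8), (6,9), (9,11), (10,14), (14,16).
Pick (1,3); next start ≥ 3 → (5,7); next start ≥ 7 → (9,11); next start ≥ 11 → (14,16).
Selected 4 talks.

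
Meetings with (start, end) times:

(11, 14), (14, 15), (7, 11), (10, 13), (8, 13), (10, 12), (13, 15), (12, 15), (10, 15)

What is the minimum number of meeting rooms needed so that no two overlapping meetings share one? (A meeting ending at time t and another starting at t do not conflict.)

5

Count concurrent intervals with a sweep; the peak is the room count.
Events (time:±→running): 7:+→1 8:+→2 10:+→3 10:+→4 10:+→5 … peak 5.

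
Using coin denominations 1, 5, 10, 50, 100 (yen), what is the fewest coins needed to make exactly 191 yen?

7

191 = 1×100 + 1×50 + 4×10 + 1×1
Total coins = 1 + 1 + 4 + 1 = 7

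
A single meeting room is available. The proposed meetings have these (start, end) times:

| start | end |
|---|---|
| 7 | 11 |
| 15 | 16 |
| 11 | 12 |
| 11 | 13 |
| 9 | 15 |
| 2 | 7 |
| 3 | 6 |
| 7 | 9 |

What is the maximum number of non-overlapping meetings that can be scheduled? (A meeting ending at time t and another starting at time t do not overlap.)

4

Sort by end time and greedily take each interval whose start is ≥ the last chosen end.
Sorted by end: (3,6)  (2,7)  (7,9)  (7,11)  (11,12)  (11,13)  (9,15)  (15,16)
take (3,6); skip (2,7); take (7,9); skip (7,11); take (11,12); skip (9,15); take (15,16).
Selected 4 meetings.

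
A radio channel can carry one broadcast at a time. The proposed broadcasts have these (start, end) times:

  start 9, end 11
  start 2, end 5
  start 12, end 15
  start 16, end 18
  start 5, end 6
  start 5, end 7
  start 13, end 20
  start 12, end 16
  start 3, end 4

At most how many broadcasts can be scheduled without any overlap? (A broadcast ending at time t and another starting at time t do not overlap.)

Sort by end time and greedily take each interval whose start is ≥ the last chosen end.
Sorted by end: (3,4)  (2,5)  (5,6)  (5,7)  (9,11)  (12,15)  (12,16)  (16,18)  (13,20)
take (3,4); skip (2,5); take (5,6); take (9,11); take (12,15); take (16,18).
Selected 5 broadcasts.

5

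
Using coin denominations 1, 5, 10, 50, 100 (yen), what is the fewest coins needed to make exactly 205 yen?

Use the largest denomination that fits, subtract, and repeat.
205 − 2×100→5 − 1×5→0
Total coins = 2 + 1 = 3

3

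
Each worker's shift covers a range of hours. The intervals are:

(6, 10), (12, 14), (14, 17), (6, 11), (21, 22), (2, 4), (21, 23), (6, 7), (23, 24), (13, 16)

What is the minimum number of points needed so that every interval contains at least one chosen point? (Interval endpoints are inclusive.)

Sort by right endpoint; whenever an interval is uncovered, place a point at its right end.
By right end: [2,4]  [6,7]  [6,10]  [6,11]  [12,14]  [13,16]  [14,17]  [21,22]  [21,23]  [23,24]
[2,4] uncovered → point at 4; [6,7] uncovered → point at 7; [12,14] uncovered → point at 14; [21,22] uncovered → point at 22; [23,24] uncovered → point at 24.
Points: 4, 7, 14, 22, 24 (5 total).

5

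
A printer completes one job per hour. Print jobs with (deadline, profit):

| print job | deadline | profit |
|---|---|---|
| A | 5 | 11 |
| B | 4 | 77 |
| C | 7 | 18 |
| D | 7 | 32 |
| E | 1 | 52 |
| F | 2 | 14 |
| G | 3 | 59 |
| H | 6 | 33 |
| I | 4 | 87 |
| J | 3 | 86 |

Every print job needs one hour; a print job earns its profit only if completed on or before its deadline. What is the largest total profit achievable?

Sort by profit descending; place each in the latest free slot ≤ its deadline.
Profit order: I=87 J=86 B=77 G=59 E=52 H=33 D=32 C=18 F=14 A=11
Assign: I→slot 4, J→slot 3, B→slot 2, G→slot 1, E skipped, H→slot 6, D→slot 7, C→slot 5, F skipped, A skipped.
Slots: [1:G] [2:B] [3:J] [4:I] [5:C] [6:H] [7:D]
Profit = 59 + 77 + 86 + 87 + 18 + 33 + 32 = 392

392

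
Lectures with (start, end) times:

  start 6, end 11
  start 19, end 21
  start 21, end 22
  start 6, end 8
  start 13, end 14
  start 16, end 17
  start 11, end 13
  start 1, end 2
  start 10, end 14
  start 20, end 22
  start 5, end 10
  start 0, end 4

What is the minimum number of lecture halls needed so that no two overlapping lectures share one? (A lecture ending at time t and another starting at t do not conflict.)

Count concurrent intervals with a sweep; the peak is the room count.
Events (time:±→running): 0:+→1 1:+→2 2:-→1 4:-→0 5:+→1 6:+→2 6:+→3 … peak 3.

3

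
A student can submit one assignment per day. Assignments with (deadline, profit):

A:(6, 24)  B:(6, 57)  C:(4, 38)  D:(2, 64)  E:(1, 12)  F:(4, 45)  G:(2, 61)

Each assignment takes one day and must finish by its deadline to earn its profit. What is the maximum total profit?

289

Sort by profit descending; place each in the latest free slot ≤ its deadline.
By profit: D(d2,64), G(d2,61), B(d6,57), F(d4,45), C(d4,38), A(d6,24), E(d1,12)
D→slot 2; G→slot 1; B→slot 6; F→slot 4; C→slot 3; A→slot 5; E skipped.
Profit = 61 + 64 + 38 + 45 + 24 + 57 = 289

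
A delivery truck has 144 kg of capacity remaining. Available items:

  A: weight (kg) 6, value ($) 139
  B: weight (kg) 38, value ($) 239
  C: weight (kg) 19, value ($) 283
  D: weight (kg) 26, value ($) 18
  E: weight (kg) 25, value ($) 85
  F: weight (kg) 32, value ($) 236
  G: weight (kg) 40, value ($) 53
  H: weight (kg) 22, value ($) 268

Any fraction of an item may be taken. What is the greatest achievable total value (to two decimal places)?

Ratios (sorted): A 23.17, C 14.89, H 12.18, F 7.38, B 6.29, E 3.40, G 1.32, D 0.69
take A (6 @ 139); take C (19 @ 283); take H (22 @ 268); take F (32 @ 236); take B (38 @ 239); take E (25 @ 85); take 2/40 of G → 2.65. Capacity used 144/144.
Total value = 1252.65

1252.65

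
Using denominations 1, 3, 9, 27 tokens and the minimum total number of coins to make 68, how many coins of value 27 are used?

Greedy: take as many of the largest coin as possible, then repeat with the remainder.
68 − 2×27→14 − 1×9→5 − 1×3→2 − 2×1→0
Count of 27: 2

2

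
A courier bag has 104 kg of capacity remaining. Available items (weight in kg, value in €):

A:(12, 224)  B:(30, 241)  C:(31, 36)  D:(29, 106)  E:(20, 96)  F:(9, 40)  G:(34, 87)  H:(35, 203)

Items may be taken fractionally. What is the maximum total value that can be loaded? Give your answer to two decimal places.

Sort by value per unit weight and fill in that order.
Ratios (sorted): A 18.67, B 8.03, H 5.80, E 4.80, F 4.44, D 3.66, G 2.56, C 1.16
take A (12 @ 224); take B (30 @ 241); take H (35 @ 203); take E (20 @ 96); take 7/9 of F → 31.11. Capacity used 104/104.
Total value = 795.11

795.11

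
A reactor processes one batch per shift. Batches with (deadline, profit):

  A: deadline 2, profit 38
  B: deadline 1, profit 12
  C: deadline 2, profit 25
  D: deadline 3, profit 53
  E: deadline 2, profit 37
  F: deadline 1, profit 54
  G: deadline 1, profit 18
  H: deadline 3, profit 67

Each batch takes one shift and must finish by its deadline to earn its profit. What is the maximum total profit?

Take jobs in profit order; each goes to the latest open slot no later than its deadline.
By profit: H(d3,67), F(d1,54), D(d3,53), A(d2,38), E(d2,37), C(d2,25), G(d1,18), B(d1,12)
H→slot 3; F→slot 1; D→slot 2; A skipped; E skipped; C skipped; G skipped; B skipped.
Profit = 54 + 53 + 67 = 174

174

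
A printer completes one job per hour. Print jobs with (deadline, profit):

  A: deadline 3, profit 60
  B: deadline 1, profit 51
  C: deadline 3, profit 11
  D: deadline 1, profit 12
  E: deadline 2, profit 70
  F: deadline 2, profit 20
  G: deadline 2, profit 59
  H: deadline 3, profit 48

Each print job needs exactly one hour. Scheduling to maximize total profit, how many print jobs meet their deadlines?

3

Sort by profit descending; place each in the latest free slot ≤ its deadline.
Profit order: E=70 A=60 G=59 B=51 H=48 F=20 D=12 C=11
Assign: E→slot 2, A→slot 3, G→slot 1, B skipped, H skipped, F skipped, D skipped, C skipped.
Slots: [1:G] [2:E] [3:A]
3 of 8 scheduled.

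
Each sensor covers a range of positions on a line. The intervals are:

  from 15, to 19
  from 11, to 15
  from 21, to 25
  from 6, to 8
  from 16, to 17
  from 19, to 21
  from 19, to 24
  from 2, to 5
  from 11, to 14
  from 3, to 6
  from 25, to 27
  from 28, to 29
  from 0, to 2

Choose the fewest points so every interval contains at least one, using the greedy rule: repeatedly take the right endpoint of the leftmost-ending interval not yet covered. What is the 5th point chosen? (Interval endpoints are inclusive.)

By right end: [0,2]  [2,5]  [3,6]  [6,8]  [11,14]  [11,15]  [16,17]  [15,19]  [19,21]  [19,24]  [21,25]  [25,27]  [28,29]
[0,2] uncovered → point at 2; [3,6] uncovered → point at 6; [11,14] uncovered → point at 14; [16,17] uncovered → point at 17; [19,21] uncovered → point at 21; [25,27] uncovered → point at 27; [28,29] uncovered → point at 29.
Points: 2, 6, 14, 17, 21, 27, 29 (7 total).

21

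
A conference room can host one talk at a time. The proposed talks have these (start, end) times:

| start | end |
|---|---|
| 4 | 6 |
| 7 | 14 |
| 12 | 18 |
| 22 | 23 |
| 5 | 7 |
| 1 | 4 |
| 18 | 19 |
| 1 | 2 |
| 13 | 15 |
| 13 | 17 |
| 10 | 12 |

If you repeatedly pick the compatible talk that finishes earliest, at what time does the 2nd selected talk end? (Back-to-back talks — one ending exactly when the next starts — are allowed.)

Greedy by earliest finish: after sorting by end time, pick each interval compatible with the last pick.
Sorted by end: (1,2)  (1,4)  (4,6)  (5,7)  (10,12)  (7,14)  (13,15)  (13,17)  (12,18)  (18,19)  (22,23)
take (1,2); take (4,6); take (10,12); skip (7,14); take (13,15); skip (13,17); skip (12,18); take (18,19); take (22,23).
Selected: (1,2) (4,6) (10,12) (13,15) (18,19) (22,23)

6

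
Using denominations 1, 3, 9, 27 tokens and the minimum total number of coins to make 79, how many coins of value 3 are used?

79 = 2×27 + 2×9 + 2×3 + 1×1
Count of 3: 2

2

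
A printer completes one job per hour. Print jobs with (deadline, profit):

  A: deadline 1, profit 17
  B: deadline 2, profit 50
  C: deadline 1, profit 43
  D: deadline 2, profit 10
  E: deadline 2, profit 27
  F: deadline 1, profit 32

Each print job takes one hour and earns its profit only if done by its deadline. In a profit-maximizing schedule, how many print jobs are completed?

Take jobs in profit order; each goes to the latest open slot no later than its deadline.
By profit: B(d2,50), C(d1,43), F(d1,32), E(d2,27), A(d1,17), D(d2,10)
B→slot 2; C→slot 1; F skipped; E skipped; A skipped; D skipped.
2 of 6 scheduled.

2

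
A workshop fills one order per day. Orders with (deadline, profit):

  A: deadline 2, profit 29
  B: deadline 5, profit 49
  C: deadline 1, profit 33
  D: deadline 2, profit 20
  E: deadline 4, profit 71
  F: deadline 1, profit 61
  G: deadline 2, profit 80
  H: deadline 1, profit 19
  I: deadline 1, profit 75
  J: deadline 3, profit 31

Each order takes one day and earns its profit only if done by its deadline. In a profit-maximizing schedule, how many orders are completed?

Profit order: G=80 I=75 E=71 F=61 B=49 C=33 J=31 A=29 D=20 H=19
Assign: G→slot 2, I→slot 1, E→slot 4, F skipped, B→slot 5, C skipped, J→slot 3, A skipped, D skipped, H skipped.
Slots: [1:I] [2:G] [3:J] [4:E] [5:B]
5 of 10 scheduled.

5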